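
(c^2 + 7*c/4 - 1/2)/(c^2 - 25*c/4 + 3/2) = (c + 2)/(c - 6)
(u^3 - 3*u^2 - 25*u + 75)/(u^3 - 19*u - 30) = (u^2 + 2*u - 15)/(u^2 + 5*u + 6)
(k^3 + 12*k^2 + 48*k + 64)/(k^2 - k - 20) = (k^2 + 8*k + 16)/(k - 5)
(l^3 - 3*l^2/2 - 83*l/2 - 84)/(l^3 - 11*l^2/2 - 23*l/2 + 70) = (l^2 - 5*l - 24)/(l^2 - 9*l + 20)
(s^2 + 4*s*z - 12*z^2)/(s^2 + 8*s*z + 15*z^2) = (s^2 + 4*s*z - 12*z^2)/(s^2 + 8*s*z + 15*z^2)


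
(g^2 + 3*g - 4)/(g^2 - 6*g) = (g^2 + 3*g - 4)/(g*(g - 6))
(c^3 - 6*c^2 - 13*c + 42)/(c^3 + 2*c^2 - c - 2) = (c^3 - 6*c^2 - 13*c + 42)/(c^3 + 2*c^2 - c - 2)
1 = 1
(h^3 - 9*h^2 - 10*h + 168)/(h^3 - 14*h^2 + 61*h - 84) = (h^2 - 2*h - 24)/(h^2 - 7*h + 12)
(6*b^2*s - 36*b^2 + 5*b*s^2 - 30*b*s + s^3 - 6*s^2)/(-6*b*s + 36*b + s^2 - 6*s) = (6*b^2 + 5*b*s + s^2)/(-6*b + s)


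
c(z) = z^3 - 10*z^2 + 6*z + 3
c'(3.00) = -27.00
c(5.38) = -98.44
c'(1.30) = -14.93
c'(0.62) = -5.25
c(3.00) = -42.00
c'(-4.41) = 152.54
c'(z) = 3*z^2 - 20*z + 6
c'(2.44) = -24.94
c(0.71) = 2.58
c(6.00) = -105.00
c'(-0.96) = 27.96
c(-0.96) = -12.86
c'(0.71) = -6.69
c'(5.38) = -14.77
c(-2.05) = -59.94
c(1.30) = -3.90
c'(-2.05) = 59.61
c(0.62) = 3.11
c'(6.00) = -6.00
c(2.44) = -27.37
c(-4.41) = -303.71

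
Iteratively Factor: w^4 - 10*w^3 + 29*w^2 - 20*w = (w - 5)*(w^3 - 5*w^2 + 4*w) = (w - 5)*(w - 1)*(w^2 - 4*w) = (w - 5)*(w - 4)*(w - 1)*(w)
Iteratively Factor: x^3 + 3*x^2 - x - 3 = (x + 3)*(x^2 - 1) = (x - 1)*(x + 3)*(x + 1)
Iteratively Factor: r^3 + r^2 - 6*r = (r + 3)*(r^2 - 2*r) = (r - 2)*(r + 3)*(r)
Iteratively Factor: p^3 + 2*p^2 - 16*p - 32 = (p - 4)*(p^2 + 6*p + 8) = (p - 4)*(p + 2)*(p + 4)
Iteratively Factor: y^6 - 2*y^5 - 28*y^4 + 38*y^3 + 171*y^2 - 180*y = (y - 3)*(y^5 + y^4 - 25*y^3 - 37*y^2 + 60*y) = y*(y - 3)*(y^4 + y^3 - 25*y^2 - 37*y + 60) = y*(y - 3)*(y - 1)*(y^3 + 2*y^2 - 23*y - 60) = y*(y - 3)*(y - 1)*(y + 4)*(y^2 - 2*y - 15) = y*(y - 3)*(y - 1)*(y + 3)*(y + 4)*(y - 5)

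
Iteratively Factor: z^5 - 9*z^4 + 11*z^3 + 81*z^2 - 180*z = (z - 3)*(z^4 - 6*z^3 - 7*z^2 + 60*z) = (z - 3)*(z + 3)*(z^3 - 9*z^2 + 20*z) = z*(z - 3)*(z + 3)*(z^2 - 9*z + 20) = z*(z - 5)*(z - 3)*(z + 3)*(z - 4)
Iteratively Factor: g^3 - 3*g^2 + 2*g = (g)*(g^2 - 3*g + 2) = g*(g - 2)*(g - 1)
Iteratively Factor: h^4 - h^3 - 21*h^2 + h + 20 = (h + 4)*(h^3 - 5*h^2 - h + 5) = (h - 1)*(h + 4)*(h^2 - 4*h - 5) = (h - 1)*(h + 1)*(h + 4)*(h - 5)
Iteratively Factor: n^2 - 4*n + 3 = (n - 1)*(n - 3)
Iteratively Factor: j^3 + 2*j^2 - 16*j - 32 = (j - 4)*(j^2 + 6*j + 8) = (j - 4)*(j + 4)*(j + 2)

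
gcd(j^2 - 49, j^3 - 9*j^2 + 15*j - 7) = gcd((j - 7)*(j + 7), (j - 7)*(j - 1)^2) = j - 7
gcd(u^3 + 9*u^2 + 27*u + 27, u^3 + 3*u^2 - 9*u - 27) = u^2 + 6*u + 9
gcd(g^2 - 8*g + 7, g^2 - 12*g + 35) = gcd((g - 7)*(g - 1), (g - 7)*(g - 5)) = g - 7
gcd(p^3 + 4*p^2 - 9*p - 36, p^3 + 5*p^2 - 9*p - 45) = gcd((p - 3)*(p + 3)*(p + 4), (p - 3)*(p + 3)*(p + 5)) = p^2 - 9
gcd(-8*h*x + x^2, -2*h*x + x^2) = x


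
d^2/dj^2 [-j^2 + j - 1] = -2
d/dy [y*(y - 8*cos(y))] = 8*y*sin(y) + 2*y - 8*cos(y)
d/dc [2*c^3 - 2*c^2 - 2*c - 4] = 6*c^2 - 4*c - 2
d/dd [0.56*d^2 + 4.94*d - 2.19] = 1.12*d + 4.94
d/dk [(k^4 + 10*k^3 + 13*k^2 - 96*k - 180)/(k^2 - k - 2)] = (2*k^5 + 7*k^4 - 28*k^3 + 23*k^2 + 308*k + 12)/(k^4 - 2*k^3 - 3*k^2 + 4*k + 4)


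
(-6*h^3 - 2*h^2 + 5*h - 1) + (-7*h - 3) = -6*h^3 - 2*h^2 - 2*h - 4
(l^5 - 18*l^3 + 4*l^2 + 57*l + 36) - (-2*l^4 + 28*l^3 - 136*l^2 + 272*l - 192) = l^5 + 2*l^4 - 46*l^3 + 140*l^2 - 215*l + 228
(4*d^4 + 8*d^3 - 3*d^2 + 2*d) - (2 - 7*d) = 4*d^4 + 8*d^3 - 3*d^2 + 9*d - 2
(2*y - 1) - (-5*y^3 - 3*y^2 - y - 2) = 5*y^3 + 3*y^2 + 3*y + 1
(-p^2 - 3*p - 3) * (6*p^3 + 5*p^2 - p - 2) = -6*p^5 - 23*p^4 - 32*p^3 - 10*p^2 + 9*p + 6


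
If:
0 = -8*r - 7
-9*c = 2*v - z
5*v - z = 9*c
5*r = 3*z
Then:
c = -5/72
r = -7/8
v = -5/12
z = -35/24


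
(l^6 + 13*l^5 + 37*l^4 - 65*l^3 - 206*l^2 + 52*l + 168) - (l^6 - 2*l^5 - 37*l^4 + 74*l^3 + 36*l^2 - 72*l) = 15*l^5 + 74*l^4 - 139*l^3 - 242*l^2 + 124*l + 168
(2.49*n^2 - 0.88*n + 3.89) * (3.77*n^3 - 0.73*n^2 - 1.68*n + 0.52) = 9.3873*n^5 - 5.1353*n^4 + 11.1245*n^3 - 0.0665*n^2 - 6.9928*n + 2.0228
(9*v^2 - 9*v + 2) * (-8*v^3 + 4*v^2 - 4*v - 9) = -72*v^5 + 108*v^4 - 88*v^3 - 37*v^2 + 73*v - 18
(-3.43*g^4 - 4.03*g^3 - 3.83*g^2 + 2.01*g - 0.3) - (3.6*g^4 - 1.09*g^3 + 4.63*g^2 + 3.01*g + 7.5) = -7.03*g^4 - 2.94*g^3 - 8.46*g^2 - 1.0*g - 7.8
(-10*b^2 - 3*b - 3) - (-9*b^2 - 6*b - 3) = -b^2 + 3*b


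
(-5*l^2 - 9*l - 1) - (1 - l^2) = -4*l^2 - 9*l - 2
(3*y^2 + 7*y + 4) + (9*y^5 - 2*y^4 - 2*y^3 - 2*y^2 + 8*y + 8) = 9*y^5 - 2*y^4 - 2*y^3 + y^2 + 15*y + 12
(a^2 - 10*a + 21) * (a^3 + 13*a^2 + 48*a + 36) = a^5 + 3*a^4 - 61*a^3 - 171*a^2 + 648*a + 756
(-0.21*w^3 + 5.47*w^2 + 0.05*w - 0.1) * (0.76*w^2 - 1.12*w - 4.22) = -0.1596*w^5 + 4.3924*w^4 - 5.2022*w^3 - 23.2154*w^2 - 0.099*w + 0.422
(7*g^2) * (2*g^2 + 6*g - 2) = 14*g^4 + 42*g^3 - 14*g^2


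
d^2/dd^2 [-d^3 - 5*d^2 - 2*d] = -6*d - 10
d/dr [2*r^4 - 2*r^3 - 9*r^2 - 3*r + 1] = 8*r^3 - 6*r^2 - 18*r - 3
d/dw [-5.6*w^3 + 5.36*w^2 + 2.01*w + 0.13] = -16.8*w^2 + 10.72*w + 2.01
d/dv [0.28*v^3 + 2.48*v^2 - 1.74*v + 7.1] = 0.84*v^2 + 4.96*v - 1.74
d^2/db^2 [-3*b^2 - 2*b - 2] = -6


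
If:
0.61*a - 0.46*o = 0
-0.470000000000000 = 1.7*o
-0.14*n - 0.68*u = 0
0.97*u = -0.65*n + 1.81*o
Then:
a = -0.21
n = -1.11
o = -0.28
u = 0.23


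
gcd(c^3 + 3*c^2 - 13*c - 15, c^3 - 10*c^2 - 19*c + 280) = c + 5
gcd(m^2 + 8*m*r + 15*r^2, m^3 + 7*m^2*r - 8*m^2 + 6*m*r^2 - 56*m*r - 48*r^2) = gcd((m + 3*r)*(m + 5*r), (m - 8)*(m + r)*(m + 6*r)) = 1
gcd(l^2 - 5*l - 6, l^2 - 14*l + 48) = l - 6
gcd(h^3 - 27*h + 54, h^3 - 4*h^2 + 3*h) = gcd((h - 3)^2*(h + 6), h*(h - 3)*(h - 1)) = h - 3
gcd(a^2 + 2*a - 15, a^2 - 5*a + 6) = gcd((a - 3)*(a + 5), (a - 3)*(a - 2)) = a - 3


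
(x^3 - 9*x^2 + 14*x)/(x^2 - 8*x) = (x^2 - 9*x + 14)/(x - 8)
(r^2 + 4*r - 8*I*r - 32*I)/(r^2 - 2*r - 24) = (r - 8*I)/(r - 6)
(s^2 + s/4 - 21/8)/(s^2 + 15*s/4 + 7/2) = (s - 3/2)/(s + 2)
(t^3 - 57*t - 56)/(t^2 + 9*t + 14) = (t^2 - 7*t - 8)/(t + 2)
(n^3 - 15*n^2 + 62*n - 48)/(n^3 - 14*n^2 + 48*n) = (n - 1)/n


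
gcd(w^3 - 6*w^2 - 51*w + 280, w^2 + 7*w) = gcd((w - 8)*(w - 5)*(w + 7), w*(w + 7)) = w + 7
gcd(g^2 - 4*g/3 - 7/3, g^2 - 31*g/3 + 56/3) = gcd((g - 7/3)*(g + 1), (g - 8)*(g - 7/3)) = g - 7/3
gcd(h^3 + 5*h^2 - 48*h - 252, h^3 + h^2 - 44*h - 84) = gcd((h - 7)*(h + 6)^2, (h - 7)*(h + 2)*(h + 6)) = h^2 - h - 42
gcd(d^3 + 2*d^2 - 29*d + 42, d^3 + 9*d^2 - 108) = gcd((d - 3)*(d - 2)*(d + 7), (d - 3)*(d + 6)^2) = d - 3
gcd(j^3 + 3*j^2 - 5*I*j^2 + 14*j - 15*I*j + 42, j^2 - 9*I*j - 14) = j - 7*I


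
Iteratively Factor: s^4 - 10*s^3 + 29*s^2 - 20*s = (s - 4)*(s^3 - 6*s^2 + 5*s) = (s - 4)*(s - 1)*(s^2 - 5*s) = (s - 5)*(s - 4)*(s - 1)*(s)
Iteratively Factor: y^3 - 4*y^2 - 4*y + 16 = (y + 2)*(y^2 - 6*y + 8) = (y - 4)*(y + 2)*(y - 2)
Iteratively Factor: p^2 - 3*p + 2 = (p - 1)*(p - 2)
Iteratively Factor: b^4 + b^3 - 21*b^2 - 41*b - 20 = (b - 5)*(b^3 + 6*b^2 + 9*b + 4) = (b - 5)*(b + 1)*(b^2 + 5*b + 4) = (b - 5)*(b + 1)^2*(b + 4)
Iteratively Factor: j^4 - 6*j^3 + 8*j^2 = (j - 4)*(j^3 - 2*j^2) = (j - 4)*(j - 2)*(j^2) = j*(j - 4)*(j - 2)*(j)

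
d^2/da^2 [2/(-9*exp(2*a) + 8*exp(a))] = 8*((9*exp(a) - 8)*(9*exp(a) - 2) - 2*(9*exp(a) - 4)^2)*exp(-a)/(9*exp(a) - 8)^3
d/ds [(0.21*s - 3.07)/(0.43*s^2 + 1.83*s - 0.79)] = (-0.0903*s^2 + 2.6402*s + 5.4522)/(0.1849*s^4 + 1.5738*s^3 + 2.6695*s^2 - 2.8914*s + 0.6241)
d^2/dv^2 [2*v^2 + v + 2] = 4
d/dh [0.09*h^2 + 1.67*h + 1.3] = 0.18*h + 1.67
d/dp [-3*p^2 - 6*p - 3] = -6*p - 6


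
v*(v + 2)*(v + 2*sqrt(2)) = v^3 + 2*v^2 + 2*sqrt(2)*v^2 + 4*sqrt(2)*v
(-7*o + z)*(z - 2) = -7*o*z + 14*o + z^2 - 2*z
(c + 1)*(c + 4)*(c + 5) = c^3 + 10*c^2 + 29*c + 20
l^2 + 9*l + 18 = (l + 3)*(l + 6)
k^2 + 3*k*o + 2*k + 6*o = (k + 2)*(k + 3*o)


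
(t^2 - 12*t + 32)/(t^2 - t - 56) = (t - 4)/(t + 7)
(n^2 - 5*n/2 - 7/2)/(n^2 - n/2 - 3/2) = (2*n - 7)/(2*n - 3)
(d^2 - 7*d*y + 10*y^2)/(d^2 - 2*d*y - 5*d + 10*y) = (d - 5*y)/(d - 5)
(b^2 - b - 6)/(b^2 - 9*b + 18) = (b + 2)/(b - 6)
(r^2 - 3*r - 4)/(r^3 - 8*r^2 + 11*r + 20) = 1/(r - 5)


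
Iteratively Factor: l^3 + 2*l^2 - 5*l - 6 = (l + 3)*(l^2 - l - 2) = (l - 2)*(l + 3)*(l + 1)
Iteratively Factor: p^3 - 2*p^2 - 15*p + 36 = (p - 3)*(p^2 + p - 12) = (p - 3)*(p + 4)*(p - 3)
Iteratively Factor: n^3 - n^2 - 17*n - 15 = (n - 5)*(n^2 + 4*n + 3) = (n - 5)*(n + 3)*(n + 1)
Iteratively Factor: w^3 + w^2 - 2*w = (w - 1)*(w^2 + 2*w) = (w - 1)*(w + 2)*(w)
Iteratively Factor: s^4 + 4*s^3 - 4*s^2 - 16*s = (s + 2)*(s^3 + 2*s^2 - 8*s) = (s - 2)*(s + 2)*(s^2 + 4*s) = s*(s - 2)*(s + 2)*(s + 4)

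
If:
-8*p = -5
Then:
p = 5/8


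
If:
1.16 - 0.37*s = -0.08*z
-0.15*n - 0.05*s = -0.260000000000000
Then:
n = 0.688288288288288 - 0.0720720720720721*z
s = 0.216216216216216*z + 3.13513513513514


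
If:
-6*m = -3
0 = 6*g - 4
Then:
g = 2/3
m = 1/2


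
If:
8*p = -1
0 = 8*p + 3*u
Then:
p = -1/8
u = 1/3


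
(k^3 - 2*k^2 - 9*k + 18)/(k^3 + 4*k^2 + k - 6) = (k^2 - 5*k + 6)/(k^2 + k - 2)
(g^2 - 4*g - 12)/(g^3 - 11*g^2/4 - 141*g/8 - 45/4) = 8*(g + 2)/(8*g^2 + 26*g + 15)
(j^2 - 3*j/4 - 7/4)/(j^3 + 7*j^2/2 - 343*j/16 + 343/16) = 4*(j + 1)/(4*j^2 + 21*j - 49)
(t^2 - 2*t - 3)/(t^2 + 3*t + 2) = (t - 3)/(t + 2)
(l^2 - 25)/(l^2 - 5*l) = (l + 5)/l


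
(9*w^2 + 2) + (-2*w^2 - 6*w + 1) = 7*w^2 - 6*w + 3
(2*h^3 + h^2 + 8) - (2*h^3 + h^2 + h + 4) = 4 - h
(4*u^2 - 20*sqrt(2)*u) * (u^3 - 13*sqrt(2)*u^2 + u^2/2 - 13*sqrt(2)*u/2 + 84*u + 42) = 4*u^5 - 72*sqrt(2)*u^4 + 2*u^4 - 36*sqrt(2)*u^3 + 856*u^3 - 1680*sqrt(2)*u^2 + 428*u^2 - 840*sqrt(2)*u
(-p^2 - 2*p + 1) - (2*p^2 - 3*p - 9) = -3*p^2 + p + 10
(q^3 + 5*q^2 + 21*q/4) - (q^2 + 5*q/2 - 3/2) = q^3 + 4*q^2 + 11*q/4 + 3/2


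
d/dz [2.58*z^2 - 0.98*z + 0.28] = 5.16*z - 0.98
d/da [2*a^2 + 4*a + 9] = 4*a + 4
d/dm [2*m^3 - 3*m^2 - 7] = 6*m*(m - 1)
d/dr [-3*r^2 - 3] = -6*r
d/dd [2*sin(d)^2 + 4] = 2*sin(2*d)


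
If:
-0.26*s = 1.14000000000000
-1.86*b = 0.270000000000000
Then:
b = -0.15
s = -4.38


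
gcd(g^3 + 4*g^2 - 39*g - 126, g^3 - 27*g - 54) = g^2 - 3*g - 18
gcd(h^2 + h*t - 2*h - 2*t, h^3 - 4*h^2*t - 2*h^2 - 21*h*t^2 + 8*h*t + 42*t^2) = h - 2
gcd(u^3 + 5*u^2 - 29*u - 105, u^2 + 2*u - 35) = u^2 + 2*u - 35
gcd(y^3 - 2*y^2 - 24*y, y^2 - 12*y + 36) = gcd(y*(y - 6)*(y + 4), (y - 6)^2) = y - 6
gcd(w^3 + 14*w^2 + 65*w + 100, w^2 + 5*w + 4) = w + 4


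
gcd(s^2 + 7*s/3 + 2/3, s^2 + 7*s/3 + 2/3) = s^2 + 7*s/3 + 2/3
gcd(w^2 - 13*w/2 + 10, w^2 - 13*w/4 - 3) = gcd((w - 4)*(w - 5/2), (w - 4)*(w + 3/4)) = w - 4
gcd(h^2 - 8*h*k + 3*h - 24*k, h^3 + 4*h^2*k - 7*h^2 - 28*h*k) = 1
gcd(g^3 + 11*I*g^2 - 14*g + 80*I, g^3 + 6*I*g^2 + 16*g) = g^2 + 6*I*g + 16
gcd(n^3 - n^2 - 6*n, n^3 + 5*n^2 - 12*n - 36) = n^2 - n - 6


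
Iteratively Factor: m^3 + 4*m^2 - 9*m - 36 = (m - 3)*(m^2 + 7*m + 12) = (m - 3)*(m + 4)*(m + 3)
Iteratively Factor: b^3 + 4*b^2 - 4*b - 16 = (b + 4)*(b^2 - 4) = (b - 2)*(b + 4)*(b + 2)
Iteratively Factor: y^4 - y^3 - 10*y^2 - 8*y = (y - 4)*(y^3 + 3*y^2 + 2*y) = y*(y - 4)*(y^2 + 3*y + 2) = y*(y - 4)*(y + 2)*(y + 1)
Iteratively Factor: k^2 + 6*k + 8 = (k + 4)*(k + 2)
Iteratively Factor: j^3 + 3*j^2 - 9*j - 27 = (j - 3)*(j^2 + 6*j + 9) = (j - 3)*(j + 3)*(j + 3)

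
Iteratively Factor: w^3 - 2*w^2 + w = (w - 1)*(w^2 - w) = (w - 1)^2*(w)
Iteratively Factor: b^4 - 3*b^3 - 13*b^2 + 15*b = (b)*(b^3 - 3*b^2 - 13*b + 15) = b*(b + 3)*(b^2 - 6*b + 5) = b*(b - 5)*(b + 3)*(b - 1)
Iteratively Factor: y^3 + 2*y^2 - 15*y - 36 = (y + 3)*(y^2 - y - 12) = (y - 4)*(y + 3)*(y + 3)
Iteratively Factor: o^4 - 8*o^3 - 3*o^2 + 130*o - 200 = (o + 4)*(o^3 - 12*o^2 + 45*o - 50) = (o - 5)*(o + 4)*(o^2 - 7*o + 10) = (o - 5)^2*(o + 4)*(o - 2)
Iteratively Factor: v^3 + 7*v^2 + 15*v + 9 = (v + 3)*(v^2 + 4*v + 3) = (v + 3)^2*(v + 1)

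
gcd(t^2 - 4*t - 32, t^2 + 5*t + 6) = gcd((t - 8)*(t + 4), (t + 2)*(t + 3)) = 1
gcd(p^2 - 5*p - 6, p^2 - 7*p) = 1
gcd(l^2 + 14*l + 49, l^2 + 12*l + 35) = l + 7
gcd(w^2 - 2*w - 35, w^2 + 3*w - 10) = w + 5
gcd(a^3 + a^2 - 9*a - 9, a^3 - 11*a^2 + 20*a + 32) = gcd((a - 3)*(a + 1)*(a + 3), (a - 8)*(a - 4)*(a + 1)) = a + 1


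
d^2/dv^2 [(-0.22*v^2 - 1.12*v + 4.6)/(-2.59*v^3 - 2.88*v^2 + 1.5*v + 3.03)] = (2.951564*v^6 + 45.078432*v^5 - 315.033096*v^4 - 495.643548*v^3 - 4.70750400000003*v^2 - 38.723112*v - 107.124084)/(17.373979*v^9 + 57.957984*v^8 + 34.261038*v^7 - 104.221557*v^6 - 155.450556*v^5 + 14.673204*v^4 + 146.498193*v^3 + 58.870476*v^2 - 41.31405*v - 27.818127)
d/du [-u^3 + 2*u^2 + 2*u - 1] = -3*u^2 + 4*u + 2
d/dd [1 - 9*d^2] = -18*d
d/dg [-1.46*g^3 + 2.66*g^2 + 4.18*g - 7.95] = -4.38*g^2 + 5.32*g + 4.18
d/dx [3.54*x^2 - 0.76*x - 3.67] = 7.08*x - 0.76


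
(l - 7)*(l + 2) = l^2 - 5*l - 14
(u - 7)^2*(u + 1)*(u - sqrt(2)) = u^4 - 13*u^3 - sqrt(2)*u^3 + 13*sqrt(2)*u^2 + 35*u^2 - 35*sqrt(2)*u + 49*u - 49*sqrt(2)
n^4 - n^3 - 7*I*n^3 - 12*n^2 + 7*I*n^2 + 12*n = n*(n - 1)*(n - 4*I)*(n - 3*I)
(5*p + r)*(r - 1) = 5*p*r - 5*p + r^2 - r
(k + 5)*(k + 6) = k^2 + 11*k + 30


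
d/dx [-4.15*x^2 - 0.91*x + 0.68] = -8.3*x - 0.91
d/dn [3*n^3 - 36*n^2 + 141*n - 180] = 9*n^2 - 72*n + 141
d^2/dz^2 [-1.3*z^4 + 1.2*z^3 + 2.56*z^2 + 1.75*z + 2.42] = -15.6*z^2 + 7.2*z + 5.12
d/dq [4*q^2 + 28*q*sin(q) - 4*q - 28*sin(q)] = 28*q*cos(q) + 8*q - 28*sqrt(2)*cos(q + pi/4) - 4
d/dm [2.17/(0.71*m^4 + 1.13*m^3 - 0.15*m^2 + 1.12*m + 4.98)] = (-6.1628*m^3 - 7.3563*m^2 + 0.651*m - 2.4304)/(0.71*m^4 + 1.13*m^3 - 0.15*m^2 + 1.12*m + 4.98)^2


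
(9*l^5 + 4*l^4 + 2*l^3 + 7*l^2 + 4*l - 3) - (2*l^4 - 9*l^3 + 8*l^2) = 9*l^5 + 2*l^4 + 11*l^3 - l^2 + 4*l - 3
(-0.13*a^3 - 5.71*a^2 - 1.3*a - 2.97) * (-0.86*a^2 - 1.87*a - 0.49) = 0.1118*a^5 + 5.1537*a^4 + 11.8594*a^3 + 7.7831*a^2 + 6.1909*a + 1.4553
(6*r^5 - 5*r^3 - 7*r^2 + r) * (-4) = -24*r^5 + 20*r^3 + 28*r^2 - 4*r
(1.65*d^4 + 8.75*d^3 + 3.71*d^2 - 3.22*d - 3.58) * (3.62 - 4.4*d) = -7.26*d^5 - 32.527*d^4 + 15.351*d^3 + 27.5982*d^2 + 4.0956*d - 12.9596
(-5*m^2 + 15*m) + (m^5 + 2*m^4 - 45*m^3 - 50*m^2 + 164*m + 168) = m^5 + 2*m^4 - 45*m^3 - 55*m^2 + 179*m + 168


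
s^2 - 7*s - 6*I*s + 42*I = (s - 7)*(s - 6*I)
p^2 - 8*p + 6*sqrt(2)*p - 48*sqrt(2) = (p - 8)*(p + 6*sqrt(2))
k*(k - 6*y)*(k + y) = k^3 - 5*k^2*y - 6*k*y^2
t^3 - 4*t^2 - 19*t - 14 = (t - 7)*(t + 1)*(t + 2)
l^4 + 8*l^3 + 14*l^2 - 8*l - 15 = (l - 1)*(l + 1)*(l + 3)*(l + 5)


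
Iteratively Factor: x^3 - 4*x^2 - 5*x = (x)*(x^2 - 4*x - 5) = x*(x - 5)*(x + 1)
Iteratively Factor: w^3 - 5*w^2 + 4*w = (w - 1)*(w^2 - 4*w) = (w - 4)*(w - 1)*(w)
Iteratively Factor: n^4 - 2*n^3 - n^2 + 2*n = (n - 2)*(n^3 - n) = n*(n - 2)*(n^2 - 1) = n*(n - 2)*(n - 1)*(n + 1)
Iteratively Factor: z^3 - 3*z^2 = (z)*(z^2 - 3*z) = z^2*(z - 3)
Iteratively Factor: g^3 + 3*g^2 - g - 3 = (g + 3)*(g^2 - 1) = (g - 1)*(g + 3)*(g + 1)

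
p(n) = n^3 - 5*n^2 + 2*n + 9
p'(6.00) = 50.00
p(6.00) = 57.00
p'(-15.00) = 827.00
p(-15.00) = -4521.00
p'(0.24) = -0.23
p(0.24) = 9.21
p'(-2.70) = 50.87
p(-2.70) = -52.53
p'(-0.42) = 6.73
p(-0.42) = 7.20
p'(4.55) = 18.61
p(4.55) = 8.78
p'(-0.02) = 2.20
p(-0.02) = 8.96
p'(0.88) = -4.48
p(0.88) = 7.57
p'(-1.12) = 16.96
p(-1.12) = -0.92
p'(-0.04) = 2.40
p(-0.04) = 8.91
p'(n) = 3*n^2 - 10*n + 2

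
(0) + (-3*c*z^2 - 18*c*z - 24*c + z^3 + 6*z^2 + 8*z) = -3*c*z^2 - 18*c*z - 24*c + z^3 + 6*z^2 + 8*z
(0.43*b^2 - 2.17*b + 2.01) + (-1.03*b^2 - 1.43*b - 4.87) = -0.6*b^2 - 3.6*b - 2.86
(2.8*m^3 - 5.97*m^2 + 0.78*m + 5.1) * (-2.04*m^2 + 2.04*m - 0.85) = -5.712*m^5 + 17.8908*m^4 - 16.15*m^3 - 3.7383*m^2 + 9.741*m - 4.335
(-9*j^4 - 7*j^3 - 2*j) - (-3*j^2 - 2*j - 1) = -9*j^4 - 7*j^3 + 3*j^2 + 1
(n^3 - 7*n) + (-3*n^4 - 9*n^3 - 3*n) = -3*n^4 - 8*n^3 - 10*n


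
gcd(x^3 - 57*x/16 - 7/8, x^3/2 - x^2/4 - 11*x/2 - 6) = 1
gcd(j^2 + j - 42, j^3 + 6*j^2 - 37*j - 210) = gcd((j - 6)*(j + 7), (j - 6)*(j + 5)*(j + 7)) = j^2 + j - 42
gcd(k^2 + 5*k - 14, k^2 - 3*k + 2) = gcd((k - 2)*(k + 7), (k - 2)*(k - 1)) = k - 2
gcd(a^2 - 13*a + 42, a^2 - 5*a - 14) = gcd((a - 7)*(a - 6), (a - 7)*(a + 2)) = a - 7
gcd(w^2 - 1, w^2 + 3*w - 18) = 1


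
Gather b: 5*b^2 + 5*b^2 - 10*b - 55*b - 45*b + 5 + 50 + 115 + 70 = 10*b^2 - 110*b + 240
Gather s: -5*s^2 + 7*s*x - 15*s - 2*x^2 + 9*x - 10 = -5*s^2 + s*(7*x - 15) - 2*x^2 + 9*x - 10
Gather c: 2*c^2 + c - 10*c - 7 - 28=2*c^2 - 9*c - 35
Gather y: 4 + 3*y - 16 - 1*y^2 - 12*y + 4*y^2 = 3*y^2 - 9*y - 12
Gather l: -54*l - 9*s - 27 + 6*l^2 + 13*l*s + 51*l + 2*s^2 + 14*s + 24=6*l^2 + l*(13*s - 3) + 2*s^2 + 5*s - 3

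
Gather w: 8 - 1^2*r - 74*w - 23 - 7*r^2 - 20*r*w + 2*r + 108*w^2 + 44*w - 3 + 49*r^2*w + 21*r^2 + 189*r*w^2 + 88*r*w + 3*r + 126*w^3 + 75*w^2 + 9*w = 14*r^2 + 4*r + 126*w^3 + w^2*(189*r + 183) + w*(49*r^2 + 68*r - 21) - 18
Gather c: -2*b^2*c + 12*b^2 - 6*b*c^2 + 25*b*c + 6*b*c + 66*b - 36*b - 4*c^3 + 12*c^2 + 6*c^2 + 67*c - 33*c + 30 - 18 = 12*b^2 + 30*b - 4*c^3 + c^2*(18 - 6*b) + c*(-2*b^2 + 31*b + 34) + 12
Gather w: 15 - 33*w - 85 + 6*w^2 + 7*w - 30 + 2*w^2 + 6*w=8*w^2 - 20*w - 100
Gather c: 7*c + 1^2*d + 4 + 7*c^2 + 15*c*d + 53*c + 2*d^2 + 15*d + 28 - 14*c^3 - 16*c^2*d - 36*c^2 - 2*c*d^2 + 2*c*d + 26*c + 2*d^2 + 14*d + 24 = -14*c^3 + c^2*(-16*d - 29) + c*(-2*d^2 + 17*d + 86) + 4*d^2 + 30*d + 56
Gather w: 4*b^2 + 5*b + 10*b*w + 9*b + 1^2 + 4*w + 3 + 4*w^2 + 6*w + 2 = 4*b^2 + 14*b + 4*w^2 + w*(10*b + 10) + 6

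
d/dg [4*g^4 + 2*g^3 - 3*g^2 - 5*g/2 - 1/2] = 16*g^3 + 6*g^2 - 6*g - 5/2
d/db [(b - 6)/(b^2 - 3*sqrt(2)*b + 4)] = (b^2 - 3*sqrt(2)*b - (b - 6)*(2*b - 3*sqrt(2)) + 4)/(b^2 - 3*sqrt(2)*b + 4)^2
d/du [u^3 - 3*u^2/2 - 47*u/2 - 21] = 3*u^2 - 3*u - 47/2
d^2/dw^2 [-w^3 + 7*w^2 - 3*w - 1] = 14 - 6*w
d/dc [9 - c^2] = -2*c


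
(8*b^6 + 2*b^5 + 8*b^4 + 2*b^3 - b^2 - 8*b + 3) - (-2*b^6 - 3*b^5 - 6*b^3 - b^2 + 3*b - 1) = 10*b^6 + 5*b^5 + 8*b^4 + 8*b^3 - 11*b + 4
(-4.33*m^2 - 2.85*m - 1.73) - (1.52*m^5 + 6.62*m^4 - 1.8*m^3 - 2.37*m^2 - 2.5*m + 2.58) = -1.52*m^5 - 6.62*m^4 + 1.8*m^3 - 1.96*m^2 - 0.35*m - 4.31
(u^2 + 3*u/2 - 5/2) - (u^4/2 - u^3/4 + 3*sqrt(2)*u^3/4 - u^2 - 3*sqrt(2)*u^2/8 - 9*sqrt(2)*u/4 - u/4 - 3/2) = -u^4/2 - 3*sqrt(2)*u^3/4 + u^3/4 + 3*sqrt(2)*u^2/8 + 2*u^2 + 7*u/4 + 9*sqrt(2)*u/4 - 1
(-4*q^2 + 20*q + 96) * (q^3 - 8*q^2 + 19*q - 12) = -4*q^5 + 52*q^4 - 140*q^3 - 340*q^2 + 1584*q - 1152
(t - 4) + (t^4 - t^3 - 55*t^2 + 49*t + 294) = t^4 - t^3 - 55*t^2 + 50*t + 290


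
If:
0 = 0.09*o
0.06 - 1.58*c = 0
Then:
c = 0.04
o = 0.00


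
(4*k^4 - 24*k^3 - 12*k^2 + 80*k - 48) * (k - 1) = 4*k^5 - 28*k^4 + 12*k^3 + 92*k^2 - 128*k + 48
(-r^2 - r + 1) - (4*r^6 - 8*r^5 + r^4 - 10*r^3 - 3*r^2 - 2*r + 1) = -4*r^6 + 8*r^5 - r^4 + 10*r^3 + 2*r^2 + r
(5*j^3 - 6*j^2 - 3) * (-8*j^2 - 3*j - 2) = -40*j^5 + 33*j^4 + 8*j^3 + 36*j^2 + 9*j + 6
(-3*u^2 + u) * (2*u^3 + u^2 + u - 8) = -6*u^5 - u^4 - 2*u^3 + 25*u^2 - 8*u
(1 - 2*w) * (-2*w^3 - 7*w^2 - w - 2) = 4*w^4 + 12*w^3 - 5*w^2 + 3*w - 2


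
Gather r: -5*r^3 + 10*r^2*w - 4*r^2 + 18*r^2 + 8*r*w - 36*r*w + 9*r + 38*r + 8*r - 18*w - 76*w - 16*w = -5*r^3 + r^2*(10*w + 14) + r*(55 - 28*w) - 110*w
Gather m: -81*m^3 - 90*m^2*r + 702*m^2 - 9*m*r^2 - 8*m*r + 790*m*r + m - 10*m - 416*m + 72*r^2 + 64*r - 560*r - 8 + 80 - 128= -81*m^3 + m^2*(702 - 90*r) + m*(-9*r^2 + 782*r - 425) + 72*r^2 - 496*r - 56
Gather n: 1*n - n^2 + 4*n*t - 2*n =-n^2 + n*(4*t - 1)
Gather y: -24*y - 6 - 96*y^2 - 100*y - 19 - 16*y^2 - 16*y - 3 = -112*y^2 - 140*y - 28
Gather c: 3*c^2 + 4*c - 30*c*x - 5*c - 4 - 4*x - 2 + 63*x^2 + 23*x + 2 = 3*c^2 + c*(-30*x - 1) + 63*x^2 + 19*x - 4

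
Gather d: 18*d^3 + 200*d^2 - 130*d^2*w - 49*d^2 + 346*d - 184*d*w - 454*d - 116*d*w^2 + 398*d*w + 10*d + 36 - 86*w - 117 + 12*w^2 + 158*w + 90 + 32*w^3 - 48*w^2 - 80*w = 18*d^3 + d^2*(151 - 130*w) + d*(-116*w^2 + 214*w - 98) + 32*w^3 - 36*w^2 - 8*w + 9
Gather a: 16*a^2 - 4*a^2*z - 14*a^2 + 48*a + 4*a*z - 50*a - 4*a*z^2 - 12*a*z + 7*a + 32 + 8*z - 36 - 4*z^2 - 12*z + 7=a^2*(2 - 4*z) + a*(-4*z^2 - 8*z + 5) - 4*z^2 - 4*z + 3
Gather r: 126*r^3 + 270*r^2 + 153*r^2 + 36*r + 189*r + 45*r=126*r^3 + 423*r^2 + 270*r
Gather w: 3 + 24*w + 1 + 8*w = 32*w + 4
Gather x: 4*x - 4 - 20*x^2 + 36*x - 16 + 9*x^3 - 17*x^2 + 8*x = 9*x^3 - 37*x^2 + 48*x - 20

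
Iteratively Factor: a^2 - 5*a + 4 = (a - 1)*(a - 4)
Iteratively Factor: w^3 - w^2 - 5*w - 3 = (w + 1)*(w^2 - 2*w - 3) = (w - 3)*(w + 1)*(w + 1)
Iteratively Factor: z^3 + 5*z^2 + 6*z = (z + 3)*(z^2 + 2*z) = z*(z + 3)*(z + 2)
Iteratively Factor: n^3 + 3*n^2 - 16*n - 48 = (n + 3)*(n^2 - 16) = (n + 3)*(n + 4)*(n - 4)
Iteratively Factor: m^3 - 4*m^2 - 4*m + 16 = (m + 2)*(m^2 - 6*m + 8) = (m - 2)*(m + 2)*(m - 4)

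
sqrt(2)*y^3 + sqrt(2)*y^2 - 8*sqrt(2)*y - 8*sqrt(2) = (y - 2*sqrt(2))*(y + 2*sqrt(2))*(sqrt(2)*y + sqrt(2))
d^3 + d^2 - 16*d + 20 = (d - 2)^2*(d + 5)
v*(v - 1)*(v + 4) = v^3 + 3*v^2 - 4*v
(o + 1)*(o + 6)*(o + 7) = o^3 + 14*o^2 + 55*o + 42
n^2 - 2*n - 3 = (n - 3)*(n + 1)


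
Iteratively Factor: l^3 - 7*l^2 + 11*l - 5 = (l - 1)*(l^2 - 6*l + 5) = (l - 5)*(l - 1)*(l - 1)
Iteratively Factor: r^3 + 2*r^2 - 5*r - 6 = (r + 1)*(r^2 + r - 6) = (r - 2)*(r + 1)*(r + 3)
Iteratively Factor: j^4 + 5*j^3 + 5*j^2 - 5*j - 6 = (j - 1)*(j^3 + 6*j^2 + 11*j + 6) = (j - 1)*(j + 3)*(j^2 + 3*j + 2) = (j - 1)*(j + 1)*(j + 3)*(j + 2)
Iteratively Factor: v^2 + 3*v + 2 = (v + 1)*(v + 2)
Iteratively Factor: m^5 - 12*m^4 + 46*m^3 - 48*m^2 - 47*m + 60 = (m - 4)*(m^4 - 8*m^3 + 14*m^2 + 8*m - 15) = (m - 4)*(m - 3)*(m^3 - 5*m^2 - m + 5) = (m - 4)*(m - 3)*(m - 1)*(m^2 - 4*m - 5) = (m - 5)*(m - 4)*(m - 3)*(m - 1)*(m + 1)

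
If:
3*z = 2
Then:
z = 2/3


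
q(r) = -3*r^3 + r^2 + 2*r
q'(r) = -9*r^2 + 2*r + 2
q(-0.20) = -0.34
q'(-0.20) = 1.24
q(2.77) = -50.55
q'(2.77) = -61.52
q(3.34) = -93.94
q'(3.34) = -91.72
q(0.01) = 0.02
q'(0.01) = 2.02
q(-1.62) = 12.14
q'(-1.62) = -24.86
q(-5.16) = 428.47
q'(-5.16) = -247.95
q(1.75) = -9.52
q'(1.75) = -22.06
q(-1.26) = 5.07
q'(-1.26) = -14.81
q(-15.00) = 10320.00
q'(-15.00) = -2053.00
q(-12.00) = 5304.00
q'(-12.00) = -1318.00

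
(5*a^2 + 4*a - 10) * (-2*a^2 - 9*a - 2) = -10*a^4 - 53*a^3 - 26*a^2 + 82*a + 20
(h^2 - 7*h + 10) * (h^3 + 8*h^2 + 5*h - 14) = h^5 + h^4 - 41*h^3 + 31*h^2 + 148*h - 140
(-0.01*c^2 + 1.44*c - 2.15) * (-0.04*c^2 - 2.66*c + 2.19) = 0.0004*c^4 - 0.031*c^3 - 3.7663*c^2 + 8.8726*c - 4.7085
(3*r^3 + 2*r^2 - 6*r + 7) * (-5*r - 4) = -15*r^4 - 22*r^3 + 22*r^2 - 11*r - 28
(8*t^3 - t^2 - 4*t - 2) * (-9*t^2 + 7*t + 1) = -72*t^5 + 65*t^4 + 37*t^3 - 11*t^2 - 18*t - 2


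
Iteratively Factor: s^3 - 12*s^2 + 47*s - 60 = (s - 5)*(s^2 - 7*s + 12) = (s - 5)*(s - 3)*(s - 4)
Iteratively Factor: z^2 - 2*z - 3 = (z + 1)*(z - 3)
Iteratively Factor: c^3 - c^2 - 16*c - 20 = (c - 5)*(c^2 + 4*c + 4) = (c - 5)*(c + 2)*(c + 2)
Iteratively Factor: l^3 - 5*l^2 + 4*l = (l)*(l^2 - 5*l + 4) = l*(l - 1)*(l - 4)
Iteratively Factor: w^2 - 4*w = (w)*(w - 4)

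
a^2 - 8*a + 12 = (a - 6)*(a - 2)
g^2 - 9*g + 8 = (g - 8)*(g - 1)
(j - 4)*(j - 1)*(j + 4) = j^3 - j^2 - 16*j + 16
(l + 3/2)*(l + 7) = l^2 + 17*l/2 + 21/2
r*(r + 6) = r^2 + 6*r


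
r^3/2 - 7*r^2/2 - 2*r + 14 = (r/2 + 1)*(r - 7)*(r - 2)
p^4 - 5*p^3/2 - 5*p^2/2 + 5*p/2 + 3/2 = (p - 3)*(p - 1)*(p + 1/2)*(p + 1)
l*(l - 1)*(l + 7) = l^3 + 6*l^2 - 7*l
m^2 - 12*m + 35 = (m - 7)*(m - 5)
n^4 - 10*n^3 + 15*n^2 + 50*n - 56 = (n - 7)*(n - 4)*(n - 1)*(n + 2)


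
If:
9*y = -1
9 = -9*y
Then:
No Solution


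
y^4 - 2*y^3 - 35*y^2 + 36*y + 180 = (y - 6)*(y - 3)*(y + 2)*(y + 5)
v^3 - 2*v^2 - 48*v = v*(v - 8)*(v + 6)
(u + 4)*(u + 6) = u^2 + 10*u + 24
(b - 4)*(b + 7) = b^2 + 3*b - 28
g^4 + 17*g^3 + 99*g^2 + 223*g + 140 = (g + 1)*(g + 4)*(g + 5)*(g + 7)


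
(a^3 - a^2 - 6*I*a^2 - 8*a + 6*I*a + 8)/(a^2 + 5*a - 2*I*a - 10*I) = (a^2 - a*(1 + 4*I) + 4*I)/(a + 5)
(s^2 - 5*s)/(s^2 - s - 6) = s*(5 - s)/(-s^2 + s + 6)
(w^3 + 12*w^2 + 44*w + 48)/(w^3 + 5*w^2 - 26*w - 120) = (w + 2)/(w - 5)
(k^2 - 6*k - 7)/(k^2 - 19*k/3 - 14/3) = 3*(k + 1)/(3*k + 2)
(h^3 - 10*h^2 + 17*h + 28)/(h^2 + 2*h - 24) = (h^2 - 6*h - 7)/(h + 6)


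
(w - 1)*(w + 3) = w^2 + 2*w - 3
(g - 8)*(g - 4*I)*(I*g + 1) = I*g^3 + 5*g^2 - 8*I*g^2 - 40*g - 4*I*g + 32*I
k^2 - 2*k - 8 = (k - 4)*(k + 2)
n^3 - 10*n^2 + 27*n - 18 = (n - 6)*(n - 3)*(n - 1)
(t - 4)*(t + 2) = t^2 - 2*t - 8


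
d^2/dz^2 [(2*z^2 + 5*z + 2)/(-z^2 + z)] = 2*(-7*z^3 - 6*z^2 + 6*z - 2)/(z^3*(z^3 - 3*z^2 + 3*z - 1))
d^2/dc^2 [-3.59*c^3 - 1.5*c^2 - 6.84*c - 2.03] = -21.54*c - 3.0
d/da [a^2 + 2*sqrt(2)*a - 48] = 2*a + 2*sqrt(2)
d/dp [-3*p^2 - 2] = -6*p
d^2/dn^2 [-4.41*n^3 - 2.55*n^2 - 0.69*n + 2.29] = -26.46*n - 5.1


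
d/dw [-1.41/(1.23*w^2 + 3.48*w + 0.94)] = (3.4686*w + 4.9068)/(1.23*w^2 + 3.48*w + 0.94)^2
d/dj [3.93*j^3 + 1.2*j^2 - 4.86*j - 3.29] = 11.79*j^2 + 2.4*j - 4.86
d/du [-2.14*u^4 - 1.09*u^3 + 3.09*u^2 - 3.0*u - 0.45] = -8.56*u^3 - 3.27*u^2 + 6.18*u - 3.0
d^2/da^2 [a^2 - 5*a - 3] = 2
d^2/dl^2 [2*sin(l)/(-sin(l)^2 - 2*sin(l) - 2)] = 2*(9*sin(l)^5 - 2*sin(l)^4 - 4*sin(l)^2 + sin(l)/2 + 6*sin(3*l) - sin(5*l)/2 + 8)/(sin(l)^2 + 2*sin(l) + 2)^3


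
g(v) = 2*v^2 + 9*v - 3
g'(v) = 4*v + 9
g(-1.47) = -11.91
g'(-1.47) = 3.12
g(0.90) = 6.72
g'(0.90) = 12.60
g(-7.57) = 43.48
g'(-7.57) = -21.28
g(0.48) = 1.78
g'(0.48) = 10.92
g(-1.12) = -10.57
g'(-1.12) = 4.52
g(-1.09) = -10.43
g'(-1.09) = 4.64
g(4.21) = 70.34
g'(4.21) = 25.84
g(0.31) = -0.02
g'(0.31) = 10.24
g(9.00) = 240.00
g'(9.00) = 45.00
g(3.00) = 42.00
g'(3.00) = 21.00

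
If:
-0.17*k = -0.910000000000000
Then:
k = 5.35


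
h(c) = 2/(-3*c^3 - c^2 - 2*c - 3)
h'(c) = 2*(9*c^2 + 2*c + 2)/(-3*c^3 - c^2 - 2*c - 3)^2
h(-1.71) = 0.16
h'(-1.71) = 0.32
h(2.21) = -0.04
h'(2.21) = 0.05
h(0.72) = -0.33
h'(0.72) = 0.44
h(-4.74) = 0.01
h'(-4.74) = 0.00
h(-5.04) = 0.01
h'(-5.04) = 0.00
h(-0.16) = -0.74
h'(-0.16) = 0.53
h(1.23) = -0.16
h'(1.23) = 0.23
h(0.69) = -0.34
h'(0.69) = 0.45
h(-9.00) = 0.00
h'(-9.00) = 0.00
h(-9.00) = 0.00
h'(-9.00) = 0.00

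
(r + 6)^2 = r^2 + 12*r + 36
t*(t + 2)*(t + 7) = t^3 + 9*t^2 + 14*t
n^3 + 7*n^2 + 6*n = n*(n + 1)*(n + 6)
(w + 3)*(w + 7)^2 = w^3 + 17*w^2 + 91*w + 147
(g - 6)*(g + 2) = g^2 - 4*g - 12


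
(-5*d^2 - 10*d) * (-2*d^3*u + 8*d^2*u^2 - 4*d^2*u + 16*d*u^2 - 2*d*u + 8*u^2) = 10*d^5*u - 40*d^4*u^2 + 40*d^4*u - 160*d^3*u^2 + 50*d^3*u - 200*d^2*u^2 + 20*d^2*u - 80*d*u^2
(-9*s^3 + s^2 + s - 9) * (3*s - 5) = -27*s^4 + 48*s^3 - 2*s^2 - 32*s + 45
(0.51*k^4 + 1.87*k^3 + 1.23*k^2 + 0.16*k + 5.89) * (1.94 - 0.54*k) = -0.2754*k^5 - 0.0204000000000001*k^4 + 2.9636*k^3 + 2.2998*k^2 - 2.8702*k + 11.4266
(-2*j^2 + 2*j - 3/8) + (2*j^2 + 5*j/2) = 9*j/2 - 3/8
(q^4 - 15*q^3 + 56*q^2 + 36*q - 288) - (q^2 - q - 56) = q^4 - 15*q^3 + 55*q^2 + 37*q - 232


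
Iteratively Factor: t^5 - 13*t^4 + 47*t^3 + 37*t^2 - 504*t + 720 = (t - 3)*(t^4 - 10*t^3 + 17*t^2 + 88*t - 240) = (t - 4)*(t - 3)*(t^3 - 6*t^2 - 7*t + 60) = (t - 4)*(t - 3)*(t + 3)*(t^2 - 9*t + 20) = (t - 4)^2*(t - 3)*(t + 3)*(t - 5)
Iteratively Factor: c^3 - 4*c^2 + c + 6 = (c + 1)*(c^2 - 5*c + 6) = (c - 2)*(c + 1)*(c - 3)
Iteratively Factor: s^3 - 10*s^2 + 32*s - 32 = (s - 2)*(s^2 - 8*s + 16) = (s - 4)*(s - 2)*(s - 4)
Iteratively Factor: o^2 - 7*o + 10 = (o - 5)*(o - 2)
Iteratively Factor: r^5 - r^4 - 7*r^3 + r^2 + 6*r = (r + 1)*(r^4 - 2*r^3 - 5*r^2 + 6*r) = (r - 1)*(r + 1)*(r^3 - r^2 - 6*r) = r*(r - 1)*(r + 1)*(r^2 - r - 6) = r*(r - 1)*(r + 1)*(r + 2)*(r - 3)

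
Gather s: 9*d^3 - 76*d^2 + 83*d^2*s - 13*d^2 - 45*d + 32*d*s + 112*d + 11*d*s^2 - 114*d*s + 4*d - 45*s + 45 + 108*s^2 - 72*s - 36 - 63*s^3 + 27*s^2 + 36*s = 9*d^3 - 89*d^2 + 71*d - 63*s^3 + s^2*(11*d + 135) + s*(83*d^2 - 82*d - 81) + 9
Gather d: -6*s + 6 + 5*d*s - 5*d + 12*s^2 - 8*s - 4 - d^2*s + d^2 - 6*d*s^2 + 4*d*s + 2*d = d^2*(1 - s) + d*(-6*s^2 + 9*s - 3) + 12*s^2 - 14*s + 2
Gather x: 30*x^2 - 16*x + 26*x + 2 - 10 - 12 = 30*x^2 + 10*x - 20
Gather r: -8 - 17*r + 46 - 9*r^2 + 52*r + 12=-9*r^2 + 35*r + 50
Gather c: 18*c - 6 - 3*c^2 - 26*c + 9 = -3*c^2 - 8*c + 3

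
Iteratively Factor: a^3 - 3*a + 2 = (a + 2)*(a^2 - 2*a + 1) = (a - 1)*(a + 2)*(a - 1)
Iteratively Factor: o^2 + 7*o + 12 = (o + 3)*(o + 4)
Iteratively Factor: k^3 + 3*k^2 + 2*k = (k + 1)*(k^2 + 2*k) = k*(k + 1)*(k + 2)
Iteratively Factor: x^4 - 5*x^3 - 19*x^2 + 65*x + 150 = (x + 2)*(x^3 - 7*x^2 - 5*x + 75) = (x - 5)*(x + 2)*(x^2 - 2*x - 15) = (x - 5)*(x + 2)*(x + 3)*(x - 5)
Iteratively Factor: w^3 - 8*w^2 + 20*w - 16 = (w - 2)*(w^2 - 6*w + 8) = (w - 2)^2*(w - 4)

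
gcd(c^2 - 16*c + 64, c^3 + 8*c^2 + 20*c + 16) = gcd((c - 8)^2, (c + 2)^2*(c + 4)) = 1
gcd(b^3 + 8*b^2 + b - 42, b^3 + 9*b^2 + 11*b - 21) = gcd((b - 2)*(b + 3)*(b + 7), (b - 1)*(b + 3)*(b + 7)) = b^2 + 10*b + 21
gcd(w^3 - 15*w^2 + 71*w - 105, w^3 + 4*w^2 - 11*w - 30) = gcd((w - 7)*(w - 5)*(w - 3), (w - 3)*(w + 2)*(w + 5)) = w - 3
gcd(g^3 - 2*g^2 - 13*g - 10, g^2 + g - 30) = g - 5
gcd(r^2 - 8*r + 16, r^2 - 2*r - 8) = r - 4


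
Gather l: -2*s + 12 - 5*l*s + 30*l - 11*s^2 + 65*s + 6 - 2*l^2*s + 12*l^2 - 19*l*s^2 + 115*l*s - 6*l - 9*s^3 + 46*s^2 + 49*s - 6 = l^2*(12 - 2*s) + l*(-19*s^2 + 110*s + 24) - 9*s^3 + 35*s^2 + 112*s + 12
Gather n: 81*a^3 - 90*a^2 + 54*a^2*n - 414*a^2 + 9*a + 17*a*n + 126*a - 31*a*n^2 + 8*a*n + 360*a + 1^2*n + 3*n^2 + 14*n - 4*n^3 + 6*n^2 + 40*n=81*a^3 - 504*a^2 + 495*a - 4*n^3 + n^2*(9 - 31*a) + n*(54*a^2 + 25*a + 55)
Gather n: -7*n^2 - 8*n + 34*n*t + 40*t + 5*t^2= -7*n^2 + n*(34*t - 8) + 5*t^2 + 40*t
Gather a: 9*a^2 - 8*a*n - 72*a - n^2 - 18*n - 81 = 9*a^2 + a*(-8*n - 72) - n^2 - 18*n - 81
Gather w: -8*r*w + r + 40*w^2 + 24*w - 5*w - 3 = r + 40*w^2 + w*(19 - 8*r) - 3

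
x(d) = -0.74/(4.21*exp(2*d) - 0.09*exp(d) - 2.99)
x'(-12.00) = 0.00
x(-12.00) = 0.25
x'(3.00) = 0.00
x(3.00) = 0.00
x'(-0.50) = 1.01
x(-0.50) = 0.49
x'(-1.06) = 0.11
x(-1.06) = 0.29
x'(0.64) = 0.16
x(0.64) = -0.06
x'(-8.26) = -0.00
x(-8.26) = 0.25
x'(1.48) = 0.02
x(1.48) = -0.01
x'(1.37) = 0.03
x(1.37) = -0.01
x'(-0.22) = 32.17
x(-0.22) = 2.11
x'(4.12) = 0.00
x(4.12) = -0.00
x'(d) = -0.74*(-8.42*exp(2*d) + 0.09*exp(d))/(4.21*exp(2*d) - 0.09*exp(d) - 2.99)^2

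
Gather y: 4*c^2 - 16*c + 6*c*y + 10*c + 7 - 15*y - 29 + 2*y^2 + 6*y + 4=4*c^2 - 6*c + 2*y^2 + y*(6*c - 9) - 18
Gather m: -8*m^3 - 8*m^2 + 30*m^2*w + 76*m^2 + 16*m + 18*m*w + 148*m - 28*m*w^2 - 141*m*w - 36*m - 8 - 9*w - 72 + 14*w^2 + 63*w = -8*m^3 + m^2*(30*w + 68) + m*(-28*w^2 - 123*w + 128) + 14*w^2 + 54*w - 80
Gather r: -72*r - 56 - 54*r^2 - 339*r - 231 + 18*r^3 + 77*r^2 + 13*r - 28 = 18*r^3 + 23*r^2 - 398*r - 315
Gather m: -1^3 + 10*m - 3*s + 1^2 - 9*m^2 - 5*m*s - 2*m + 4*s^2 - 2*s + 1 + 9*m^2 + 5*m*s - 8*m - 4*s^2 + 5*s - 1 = 0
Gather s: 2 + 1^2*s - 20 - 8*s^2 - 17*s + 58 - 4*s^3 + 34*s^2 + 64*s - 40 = -4*s^3 + 26*s^2 + 48*s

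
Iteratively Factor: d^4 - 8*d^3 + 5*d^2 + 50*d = (d)*(d^3 - 8*d^2 + 5*d + 50) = d*(d + 2)*(d^2 - 10*d + 25) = d*(d - 5)*(d + 2)*(d - 5)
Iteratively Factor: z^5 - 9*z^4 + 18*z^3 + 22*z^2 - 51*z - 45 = (z - 3)*(z^4 - 6*z^3 + 22*z + 15) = (z - 3)^2*(z^3 - 3*z^2 - 9*z - 5) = (z - 3)^2*(z + 1)*(z^2 - 4*z - 5) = (z - 3)^2*(z + 1)^2*(z - 5)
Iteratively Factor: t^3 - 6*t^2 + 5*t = (t - 5)*(t^2 - t) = t*(t - 5)*(t - 1)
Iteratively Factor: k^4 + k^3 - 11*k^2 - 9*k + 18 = (k - 1)*(k^3 + 2*k^2 - 9*k - 18) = (k - 1)*(k + 3)*(k^2 - k - 6) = (k - 1)*(k + 2)*(k + 3)*(k - 3)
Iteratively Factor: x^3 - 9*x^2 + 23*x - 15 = (x - 1)*(x^2 - 8*x + 15) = (x - 5)*(x - 1)*(x - 3)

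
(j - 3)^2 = j^2 - 6*j + 9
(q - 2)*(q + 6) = q^2 + 4*q - 12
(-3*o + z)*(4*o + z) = -12*o^2 + o*z + z^2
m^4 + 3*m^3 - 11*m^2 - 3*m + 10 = (m - 2)*(m - 1)*(m + 1)*(m + 5)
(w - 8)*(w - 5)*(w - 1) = w^3 - 14*w^2 + 53*w - 40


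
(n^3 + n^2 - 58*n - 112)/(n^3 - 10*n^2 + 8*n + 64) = (n + 7)/(n - 4)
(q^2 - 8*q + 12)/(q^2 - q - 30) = (q - 2)/(q + 5)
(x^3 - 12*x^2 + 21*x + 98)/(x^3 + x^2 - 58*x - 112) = (x^2 - 14*x + 49)/(x^2 - x - 56)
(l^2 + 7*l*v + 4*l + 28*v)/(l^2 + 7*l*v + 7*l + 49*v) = (l + 4)/(l + 7)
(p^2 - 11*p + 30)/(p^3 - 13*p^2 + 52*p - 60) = 1/(p - 2)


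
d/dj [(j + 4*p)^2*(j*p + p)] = p*(j + 4*p)*(3*j + 4*p + 2)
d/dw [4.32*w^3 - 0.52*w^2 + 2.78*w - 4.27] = 12.96*w^2 - 1.04*w + 2.78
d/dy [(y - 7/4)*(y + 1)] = 2*y - 3/4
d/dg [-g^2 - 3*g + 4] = -2*g - 3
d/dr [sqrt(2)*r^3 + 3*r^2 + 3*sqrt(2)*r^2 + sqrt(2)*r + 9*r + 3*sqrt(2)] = 3*sqrt(2)*r^2 + 6*r + 6*sqrt(2)*r + sqrt(2) + 9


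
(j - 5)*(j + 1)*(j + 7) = j^3 + 3*j^2 - 33*j - 35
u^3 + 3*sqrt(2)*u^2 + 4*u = u*(u + sqrt(2))*(u + 2*sqrt(2))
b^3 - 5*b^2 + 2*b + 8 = (b - 4)*(b - 2)*(b + 1)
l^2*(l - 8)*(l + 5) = l^4 - 3*l^3 - 40*l^2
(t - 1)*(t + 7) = t^2 + 6*t - 7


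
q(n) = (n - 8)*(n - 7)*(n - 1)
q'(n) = (n - 8)*(n - 7) + (n - 8)*(n - 1) + (n - 7)*(n - 1) = 3*n^2 - 32*n + 71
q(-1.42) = -191.95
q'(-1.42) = 122.49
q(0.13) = -47.04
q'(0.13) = 66.89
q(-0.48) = -93.88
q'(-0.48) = 87.05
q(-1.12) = -157.00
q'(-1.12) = 110.60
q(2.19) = 33.26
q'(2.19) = 15.31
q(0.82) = -7.99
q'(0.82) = 46.78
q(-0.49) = -94.75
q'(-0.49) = 87.40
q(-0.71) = -114.83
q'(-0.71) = 95.23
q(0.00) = -56.00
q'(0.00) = 71.00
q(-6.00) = -1274.00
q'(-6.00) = 371.00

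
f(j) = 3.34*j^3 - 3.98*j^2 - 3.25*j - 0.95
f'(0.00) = -3.25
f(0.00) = -0.95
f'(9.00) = 736.73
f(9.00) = 2082.28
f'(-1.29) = 23.69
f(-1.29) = -10.55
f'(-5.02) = 289.22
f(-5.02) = -507.46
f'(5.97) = 306.35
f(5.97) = 548.47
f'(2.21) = 28.10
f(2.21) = 8.48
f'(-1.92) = 48.97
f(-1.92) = -33.02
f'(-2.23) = 64.33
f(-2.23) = -50.53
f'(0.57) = -4.53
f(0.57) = -3.48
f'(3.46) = 89.16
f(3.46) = 78.51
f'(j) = 10.02*j^2 - 7.96*j - 3.25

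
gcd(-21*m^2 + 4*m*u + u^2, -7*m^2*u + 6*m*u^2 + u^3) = 7*m + u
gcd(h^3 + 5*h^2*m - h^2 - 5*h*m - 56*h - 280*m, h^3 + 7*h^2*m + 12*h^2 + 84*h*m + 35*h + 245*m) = h + 7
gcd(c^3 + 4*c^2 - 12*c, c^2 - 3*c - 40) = 1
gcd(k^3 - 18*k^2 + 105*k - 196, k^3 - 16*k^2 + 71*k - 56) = k - 7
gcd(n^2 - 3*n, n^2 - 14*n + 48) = 1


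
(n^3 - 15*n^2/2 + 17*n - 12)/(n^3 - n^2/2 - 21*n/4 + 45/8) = 4*(n^2 - 6*n + 8)/(4*n^2 + 4*n - 15)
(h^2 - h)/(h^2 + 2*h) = (h - 1)/(h + 2)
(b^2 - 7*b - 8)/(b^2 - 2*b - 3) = (b - 8)/(b - 3)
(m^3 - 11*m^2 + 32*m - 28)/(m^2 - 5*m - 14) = (m^2 - 4*m + 4)/(m + 2)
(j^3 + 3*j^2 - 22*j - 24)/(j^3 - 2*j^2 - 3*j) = (j^2 + 2*j - 24)/(j*(j - 3))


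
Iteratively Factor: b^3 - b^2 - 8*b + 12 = (b + 3)*(b^2 - 4*b + 4) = (b - 2)*(b + 3)*(b - 2)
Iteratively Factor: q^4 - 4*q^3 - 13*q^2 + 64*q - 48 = (q - 4)*(q^3 - 13*q + 12) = (q - 4)*(q - 1)*(q^2 + q - 12) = (q - 4)*(q - 3)*(q - 1)*(q + 4)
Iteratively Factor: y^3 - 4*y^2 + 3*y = (y - 3)*(y^2 - y) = (y - 3)*(y - 1)*(y)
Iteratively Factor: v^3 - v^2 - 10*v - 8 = (v + 2)*(v^2 - 3*v - 4) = (v + 1)*(v + 2)*(v - 4)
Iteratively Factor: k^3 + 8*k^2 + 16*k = (k + 4)*(k^2 + 4*k) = (k + 4)^2*(k)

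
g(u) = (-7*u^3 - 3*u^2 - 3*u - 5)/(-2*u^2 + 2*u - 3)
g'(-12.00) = 3.49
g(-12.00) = -37.13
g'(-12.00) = 3.49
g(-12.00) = -37.13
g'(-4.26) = 3.38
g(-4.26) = -10.34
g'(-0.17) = 1.82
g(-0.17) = 1.34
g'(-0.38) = 1.77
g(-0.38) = 0.97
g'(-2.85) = 3.23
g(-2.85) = -5.66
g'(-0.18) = 1.81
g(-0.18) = 1.32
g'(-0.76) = 2.08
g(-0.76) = 0.24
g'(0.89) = 5.93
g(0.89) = 5.34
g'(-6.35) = 3.45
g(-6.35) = -17.49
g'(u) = (4*u - 2)*(-7*u^3 - 3*u^2 - 3*u - 5)/(-2*u^2 + 2*u - 3)^2 + (-21*u^2 - 6*u - 3)/(-2*u^2 + 2*u - 3) = (14*u^4 - 28*u^3 + 51*u^2 - 2*u + 19)/(4*u^4 - 8*u^3 + 16*u^2 - 12*u + 9)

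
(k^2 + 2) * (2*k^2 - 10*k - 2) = 2*k^4 - 10*k^3 + 2*k^2 - 20*k - 4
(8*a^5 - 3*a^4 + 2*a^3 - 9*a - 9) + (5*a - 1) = 8*a^5 - 3*a^4 + 2*a^3 - 4*a - 10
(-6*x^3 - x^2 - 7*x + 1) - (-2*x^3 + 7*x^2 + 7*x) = -4*x^3 - 8*x^2 - 14*x + 1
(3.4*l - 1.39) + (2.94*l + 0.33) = 6.34*l - 1.06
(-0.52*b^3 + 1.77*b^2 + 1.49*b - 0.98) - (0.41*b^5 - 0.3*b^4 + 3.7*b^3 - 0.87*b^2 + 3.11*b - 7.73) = -0.41*b^5 + 0.3*b^4 - 4.22*b^3 + 2.64*b^2 - 1.62*b + 6.75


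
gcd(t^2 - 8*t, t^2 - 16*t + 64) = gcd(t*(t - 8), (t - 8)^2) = t - 8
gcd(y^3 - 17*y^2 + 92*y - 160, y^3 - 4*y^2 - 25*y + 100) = y^2 - 9*y + 20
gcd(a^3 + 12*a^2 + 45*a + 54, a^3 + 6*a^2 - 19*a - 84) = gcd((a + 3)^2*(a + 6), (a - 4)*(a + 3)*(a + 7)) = a + 3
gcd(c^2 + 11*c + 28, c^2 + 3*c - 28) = c + 7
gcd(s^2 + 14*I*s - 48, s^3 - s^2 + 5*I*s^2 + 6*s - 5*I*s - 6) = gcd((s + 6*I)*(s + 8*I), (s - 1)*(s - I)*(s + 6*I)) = s + 6*I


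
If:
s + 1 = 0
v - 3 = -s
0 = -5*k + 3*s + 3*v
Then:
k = 9/5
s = -1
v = 4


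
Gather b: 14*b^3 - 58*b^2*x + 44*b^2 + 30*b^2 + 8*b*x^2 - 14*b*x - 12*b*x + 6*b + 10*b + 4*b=14*b^3 + b^2*(74 - 58*x) + b*(8*x^2 - 26*x + 20)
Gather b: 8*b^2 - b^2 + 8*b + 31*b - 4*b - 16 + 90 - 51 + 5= 7*b^2 + 35*b + 28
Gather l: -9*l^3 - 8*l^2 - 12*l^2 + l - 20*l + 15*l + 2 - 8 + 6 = -9*l^3 - 20*l^2 - 4*l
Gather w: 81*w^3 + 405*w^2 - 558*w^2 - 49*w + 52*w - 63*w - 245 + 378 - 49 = 81*w^3 - 153*w^2 - 60*w + 84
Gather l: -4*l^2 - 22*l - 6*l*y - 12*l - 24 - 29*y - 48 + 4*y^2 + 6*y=-4*l^2 + l*(-6*y - 34) + 4*y^2 - 23*y - 72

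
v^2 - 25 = (v - 5)*(v + 5)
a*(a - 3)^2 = a^3 - 6*a^2 + 9*a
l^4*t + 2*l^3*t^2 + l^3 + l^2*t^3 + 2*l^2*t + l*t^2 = l*(l + t)^2*(l*t + 1)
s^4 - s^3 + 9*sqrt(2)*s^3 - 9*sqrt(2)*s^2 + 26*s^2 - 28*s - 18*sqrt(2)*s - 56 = (s - 2)*(s + 1)*(s + 2*sqrt(2))*(s + 7*sqrt(2))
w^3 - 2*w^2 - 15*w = w*(w - 5)*(w + 3)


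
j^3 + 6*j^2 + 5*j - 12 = (j - 1)*(j + 3)*(j + 4)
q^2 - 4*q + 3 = (q - 3)*(q - 1)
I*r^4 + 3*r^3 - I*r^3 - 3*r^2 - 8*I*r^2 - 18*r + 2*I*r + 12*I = (r - 3)*(r + 2)*(r - 2*I)*(I*r + 1)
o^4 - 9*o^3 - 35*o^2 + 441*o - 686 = (o - 7)^2*(o - 2)*(o + 7)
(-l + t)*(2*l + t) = -2*l^2 + l*t + t^2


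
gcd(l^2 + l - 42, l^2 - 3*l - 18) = l - 6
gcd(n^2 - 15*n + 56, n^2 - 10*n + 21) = n - 7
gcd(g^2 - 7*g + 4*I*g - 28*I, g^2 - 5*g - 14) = g - 7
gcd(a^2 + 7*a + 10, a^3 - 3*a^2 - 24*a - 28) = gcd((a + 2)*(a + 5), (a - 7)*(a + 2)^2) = a + 2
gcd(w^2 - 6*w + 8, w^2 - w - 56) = 1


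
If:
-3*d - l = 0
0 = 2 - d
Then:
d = 2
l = -6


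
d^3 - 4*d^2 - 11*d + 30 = (d - 5)*(d - 2)*(d + 3)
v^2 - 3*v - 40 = (v - 8)*(v + 5)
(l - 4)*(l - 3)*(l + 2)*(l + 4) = l^4 - l^3 - 22*l^2 + 16*l + 96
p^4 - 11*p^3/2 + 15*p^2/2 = p^2*(p - 3)*(p - 5/2)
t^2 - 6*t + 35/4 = (t - 7/2)*(t - 5/2)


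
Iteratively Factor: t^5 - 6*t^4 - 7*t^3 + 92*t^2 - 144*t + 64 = (t - 4)*(t^4 - 2*t^3 - 15*t^2 + 32*t - 16) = (t - 4)*(t + 4)*(t^3 - 6*t^2 + 9*t - 4) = (t - 4)*(t - 1)*(t + 4)*(t^2 - 5*t + 4) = (t - 4)^2*(t - 1)*(t + 4)*(t - 1)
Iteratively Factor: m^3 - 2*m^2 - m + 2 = (m - 2)*(m^2 - 1) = (m - 2)*(m - 1)*(m + 1)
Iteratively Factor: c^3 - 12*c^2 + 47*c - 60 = (c - 4)*(c^2 - 8*c + 15) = (c - 4)*(c - 3)*(c - 5)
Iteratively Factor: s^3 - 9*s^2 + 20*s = (s - 4)*(s^2 - 5*s) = s*(s - 4)*(s - 5)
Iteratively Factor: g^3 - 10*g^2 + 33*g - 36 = (g - 3)*(g^2 - 7*g + 12) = (g - 3)^2*(g - 4)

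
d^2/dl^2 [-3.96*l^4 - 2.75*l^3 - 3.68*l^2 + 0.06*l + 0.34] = -47.52*l^2 - 16.5*l - 7.36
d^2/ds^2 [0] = 0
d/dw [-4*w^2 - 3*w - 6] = -8*w - 3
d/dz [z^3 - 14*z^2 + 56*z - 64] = 3*z^2 - 28*z + 56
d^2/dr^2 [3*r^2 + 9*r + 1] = 6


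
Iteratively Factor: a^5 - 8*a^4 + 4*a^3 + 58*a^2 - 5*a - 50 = (a + 1)*(a^4 - 9*a^3 + 13*a^2 + 45*a - 50) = (a - 5)*(a + 1)*(a^3 - 4*a^2 - 7*a + 10) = (a - 5)*(a + 1)*(a + 2)*(a^2 - 6*a + 5) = (a - 5)*(a - 1)*(a + 1)*(a + 2)*(a - 5)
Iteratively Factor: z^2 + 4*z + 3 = (z + 1)*(z + 3)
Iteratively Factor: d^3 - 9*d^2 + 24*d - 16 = (d - 4)*(d^2 - 5*d + 4) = (d - 4)*(d - 1)*(d - 4)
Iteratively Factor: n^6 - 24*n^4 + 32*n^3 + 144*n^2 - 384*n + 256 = (n - 2)*(n^5 + 2*n^4 - 20*n^3 - 8*n^2 + 128*n - 128) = (n - 2)*(n + 4)*(n^4 - 2*n^3 - 12*n^2 + 40*n - 32) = (n - 2)^2*(n + 4)*(n^3 - 12*n + 16) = (n - 2)^3*(n + 4)*(n^2 + 2*n - 8) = (n - 2)^4*(n + 4)*(n + 4)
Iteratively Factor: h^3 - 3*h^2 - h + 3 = (h - 1)*(h^2 - 2*h - 3) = (h - 3)*(h - 1)*(h + 1)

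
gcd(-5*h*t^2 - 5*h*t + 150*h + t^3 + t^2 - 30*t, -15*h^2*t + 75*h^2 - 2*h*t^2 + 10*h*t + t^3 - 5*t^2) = -5*h*t + 25*h + t^2 - 5*t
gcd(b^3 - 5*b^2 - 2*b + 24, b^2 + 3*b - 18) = b - 3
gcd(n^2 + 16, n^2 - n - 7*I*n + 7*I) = 1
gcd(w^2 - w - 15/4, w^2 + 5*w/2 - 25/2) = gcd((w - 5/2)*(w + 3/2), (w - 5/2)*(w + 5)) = w - 5/2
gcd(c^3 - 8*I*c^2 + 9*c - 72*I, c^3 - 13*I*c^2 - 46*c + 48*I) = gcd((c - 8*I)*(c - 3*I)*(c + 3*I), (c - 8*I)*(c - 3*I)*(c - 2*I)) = c^2 - 11*I*c - 24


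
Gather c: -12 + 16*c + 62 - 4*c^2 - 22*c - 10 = -4*c^2 - 6*c + 40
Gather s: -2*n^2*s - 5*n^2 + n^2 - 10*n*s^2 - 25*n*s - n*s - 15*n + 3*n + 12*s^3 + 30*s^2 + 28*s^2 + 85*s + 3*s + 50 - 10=-4*n^2 - 12*n + 12*s^3 + s^2*(58 - 10*n) + s*(-2*n^2 - 26*n + 88) + 40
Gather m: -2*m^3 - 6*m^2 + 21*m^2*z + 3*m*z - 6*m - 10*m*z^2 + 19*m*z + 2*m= -2*m^3 + m^2*(21*z - 6) + m*(-10*z^2 + 22*z - 4)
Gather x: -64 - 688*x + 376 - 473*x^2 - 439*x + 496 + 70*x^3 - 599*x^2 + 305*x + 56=70*x^3 - 1072*x^2 - 822*x + 864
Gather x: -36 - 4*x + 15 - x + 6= -5*x - 15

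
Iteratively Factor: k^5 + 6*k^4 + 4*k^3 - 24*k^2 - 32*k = (k - 2)*(k^4 + 8*k^3 + 20*k^2 + 16*k) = k*(k - 2)*(k^3 + 8*k^2 + 20*k + 16) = k*(k - 2)*(k + 2)*(k^2 + 6*k + 8) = k*(k - 2)*(k + 2)*(k + 4)*(k + 2)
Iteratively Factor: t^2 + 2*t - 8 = (t - 2)*(t + 4)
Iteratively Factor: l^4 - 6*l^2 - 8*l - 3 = (l + 1)*(l^3 - l^2 - 5*l - 3) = (l - 3)*(l + 1)*(l^2 + 2*l + 1) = (l - 3)*(l + 1)^2*(l + 1)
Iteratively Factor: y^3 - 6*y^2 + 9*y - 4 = (y - 1)*(y^2 - 5*y + 4) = (y - 1)^2*(y - 4)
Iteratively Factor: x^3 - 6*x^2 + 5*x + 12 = (x + 1)*(x^2 - 7*x + 12) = (x - 4)*(x + 1)*(x - 3)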